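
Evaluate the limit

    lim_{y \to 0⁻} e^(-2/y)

As y → 0⁻, -2/(y) → +∞, so e^(-2/(y)) → ∞.

∞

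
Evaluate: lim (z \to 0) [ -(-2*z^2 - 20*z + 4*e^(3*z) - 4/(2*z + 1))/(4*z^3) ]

Substitution gives 0/0 (the numerator vanishes to order 3).
Expand each term to order z^3: the coefficient of z^3 in 4·e^(3z) is 18 and in -4·1/(1 + 2z) is 32.
Lower-order terms cancel with the polynomial part, so the numerator is (50)·z^3 + o(z^3), and the limit is (50)/(-4) = -25/2.

-25/2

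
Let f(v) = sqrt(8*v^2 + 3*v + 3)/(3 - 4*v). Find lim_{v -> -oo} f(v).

√(2)/2

For large |v|, √(8*v^2 + 3*v + 3) ≈ √8·|v| and the denominator ≈ -4v.
Since v → −∞, |v| = −v, giving −√8/(-4) = √(2)/2.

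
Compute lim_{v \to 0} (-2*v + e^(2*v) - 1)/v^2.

Direct substitution gives 0/0.
Apply L'Hôpital: lim (2*e^(2*v) - 2)/(2*v), still 0/0.
After 2 applications of L'Hôpital's rule the quotient is (4*e^(2*v))/(2); substituting v = 0 gives 2.

2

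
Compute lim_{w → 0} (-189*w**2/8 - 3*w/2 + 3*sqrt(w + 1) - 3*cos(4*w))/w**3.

Substitution gives 0/0; apply L'Hôpital's rule 3 times.
After differentiating numerator and denominator 3 times the quotient is (-192*sin(4*w) + 9/(8*(w + 1)^(5/2)))/(6); at w = 0 this is 3/16.

3/16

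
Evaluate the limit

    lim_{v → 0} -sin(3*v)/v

Substitution gives 0/0.
Write it as (3/(-1))·sin(3v)/(3v); since sin(u)/u → 1, the limit is -3.

-3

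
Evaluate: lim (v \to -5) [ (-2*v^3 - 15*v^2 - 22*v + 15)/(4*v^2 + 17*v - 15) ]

22/23

At v = -5 both the top and bottom vanish — a removable singularity. Factoring out (v + 5) from each leaves (-2*v^2 - 5*v + 3)/(4*v - 3), which at v = -5 equals 22/23.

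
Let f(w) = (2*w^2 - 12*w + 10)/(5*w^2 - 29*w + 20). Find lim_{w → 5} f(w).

8/21

At w = 5 both the top and bottom vanish — a removable singularity. Factoring out (w - 5) from each leaves (2*w - 2)/(5*w - 4), which at w = 5 equals 8/21.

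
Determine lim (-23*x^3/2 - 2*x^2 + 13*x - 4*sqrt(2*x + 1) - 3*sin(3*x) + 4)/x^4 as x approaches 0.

Substitution gives 0/0; apply L'Hôpital's rule 4 times.
After differentiating numerator and denominator 4 times the quotient is (-243*sin(3*x) + 60/(2*x + 1)^(7/2))/(24); at x = 0 this is 5/2.

5/2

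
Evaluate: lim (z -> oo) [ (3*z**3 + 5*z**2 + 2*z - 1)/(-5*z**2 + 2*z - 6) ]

-∞

The numerator has higher degree (3 > 2); the quotient behaves like (3/(-5))·z^1 for large |z|.
As z → +∞ this diverges to -∞.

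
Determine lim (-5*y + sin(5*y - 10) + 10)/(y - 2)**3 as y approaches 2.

Direct substitution gives 0/0.
Apply L'Hôpital: lim (5*cos(5*y - 10) - 5)/(3*(y - 2)^2), still 0/0.
Apply L'Hôpital: lim (-25*sin(5*y - 10))/(6*y - 12), still 0/0.
After 3 applications of L'Hôpital's rule the quotient is (-125*cos(5*y - 10))/(6); substituting y = 2 gives -125/6.

-125/6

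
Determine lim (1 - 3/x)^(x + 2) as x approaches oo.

e^(-3)

The base → 1 and the exponent → ∞: a 1^∞ form.
Take logarithms: (x + 2)·ln(1 - 3/x). Since ln(1+u) ~ u for small u, this behaves like (x)·(-3/x) → -3.
So the limit is e^(-3).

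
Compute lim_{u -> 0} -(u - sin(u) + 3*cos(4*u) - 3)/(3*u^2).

Substitution gives 0/0; apply L'Hôpital's rule 2 times.
After differentiating numerator and denominator 2 times the quotient is (sin(u) - 48*cos(4*u))/(-6); at u = 0 this is 8.

8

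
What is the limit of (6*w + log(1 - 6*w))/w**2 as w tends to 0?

Direct substitution gives 0/0.
Apply L'Hôpital: lim (6 - 6/(1 - 6*w))/(2*w), still 0/0.
After 2 applications of L'Hôpital's rule the quotient is (-36/(1 - 6*w)^2)/(2); substituting w = 0 gives -18.

-18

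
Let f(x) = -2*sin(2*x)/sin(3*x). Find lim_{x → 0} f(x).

Substitution gives 0/0.
Divide numerator and denominator by x: sin(2x)/x → 2 and sin(3x)/x → 3, so the limit is -2·2/3 = -4/3.

-4/3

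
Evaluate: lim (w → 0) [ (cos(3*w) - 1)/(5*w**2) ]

-9/10

Direct substitution gives 0/0.
Apply L'Hôpital: lim (-3*sin(3*w))/(10*w), still 0/0.
After 2 applications of L'Hôpital's rule the quotient is (-9*cos(3*w))/(10); substituting w = 0 gives -9/10.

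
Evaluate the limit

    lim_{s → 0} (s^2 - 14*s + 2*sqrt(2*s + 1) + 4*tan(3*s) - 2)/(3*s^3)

37/3

Substitution gives 0/0; apply L'Hôpital's rule 3 times.
After differentiating numerator and denominator 3 times the quotient is (648*tan(3*s)^2/cos(3*s)^2 + 216/cos(3*s)^2 + 6/(2*s + 1)^(5/2))/(18); at s = 0 this is 37/3.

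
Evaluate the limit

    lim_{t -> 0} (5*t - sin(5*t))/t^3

125/6

Direct substitution gives 0/0.
Apply L'Hôpital: lim (5 - 5*cos(5*t))/(3*t^2), still 0/0.
Apply L'Hôpital: lim (25*sin(5*t))/(6*t), still 0/0.
After 3 applications of L'Hôpital's rule the quotient is (125*cos(5*t))/(6); substituting t = 0 gives 125/6.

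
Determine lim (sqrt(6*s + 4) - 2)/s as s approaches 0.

3/2

Substitution gives 0/0. Multiply numerator and denominator by the conjugate √(4 + 6s) + √4.
The numerator becomes (4 + 6s) − 4 = 6s, so the expression simplifies to 6/(√(4 + 6s) + √4).
Letting s → 0 gives 6/(2√4) = 3/2.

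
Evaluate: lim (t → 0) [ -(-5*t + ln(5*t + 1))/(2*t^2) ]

Direct substitution gives 0/0.
Apply L'Hôpital: lim (-5 + 5/(5*t + 1))/(-4*t), still 0/0.
After 2 applications of L'Hôpital's rule the quotient is (-25/(5*t + 1)^2)/(-4); substituting t = 0 gives 25/4.

25/4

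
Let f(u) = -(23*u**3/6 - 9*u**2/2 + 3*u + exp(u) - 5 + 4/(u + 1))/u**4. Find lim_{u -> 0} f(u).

-97/24

Substitution gives 0/0; apply L'Hôpital's rule 4 times.
After differentiating numerator and denominator 4 times the quotient is (e^(u) + 96/(u + 1)^5)/(-24); at u = 0 this is -97/24.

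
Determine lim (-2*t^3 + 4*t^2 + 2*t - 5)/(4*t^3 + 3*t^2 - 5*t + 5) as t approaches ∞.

-1/2

Numerator and denominator both have degree 3.
Dividing every term by t^3, all lower-order terms vanish and the limit is the ratio of leading coefficients, -2/(4) = -1/2.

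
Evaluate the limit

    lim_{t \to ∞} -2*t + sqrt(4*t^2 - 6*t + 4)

This has the form ∞ − ∞. Multiply and divide by the conjugate √(4*t^2 - 6*t + 4) + 2t.
That gives (-6t + 4) / (√(4*t^2 - 6*t + 4) + 2t).
Divide numerator and denominator by t: the limit is -6/(2·2) = -3/2.

-3/2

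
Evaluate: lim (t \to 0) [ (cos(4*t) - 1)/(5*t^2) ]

-8/5

Direct substitution gives 0/0.
Apply L'Hôpital: lim (-4*sin(4*t))/(10*t), still 0/0.
After 2 applications of L'Hôpital's rule the quotient is (-16*cos(4*t))/(10); substituting t = 0 gives -8/5.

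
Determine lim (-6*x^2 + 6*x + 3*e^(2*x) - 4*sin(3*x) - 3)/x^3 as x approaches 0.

Substitution gives 0/0; apply L'Hôpital's rule 3 times.
After differentiating numerator and denominator 3 times the quotient is (24*e^(2*x) + 108*cos(3*x))/(6); at x = 0 this is 22.

22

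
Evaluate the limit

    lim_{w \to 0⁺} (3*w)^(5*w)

Base → 0⁺ and exponent → 0⁺: a 0^0 form.
Take logs: 5w·ln(3w). This is 0·(−∞); rewriting as ln(3w)/(1/(5w)) and applying L'Hôpital gives 0.
Hence the limit is e^0 = 1.

1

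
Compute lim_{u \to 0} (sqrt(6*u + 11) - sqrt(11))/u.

3*√(11)/11

A 0/0 form; rationalise with √(11 + 6u) + √11. This collapses the numerator to 6u, leaving 6/(√(11 + 6u) + √11) → 6/(2√11) = 3*√(11)/11.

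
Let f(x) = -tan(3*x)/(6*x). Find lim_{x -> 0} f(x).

Substitution gives 0/0.
Since tan(u)/u → 1 as u → 0, tan(3x)/(3x) → 1 and the limit is 3/(-6) = -1/2.

-1/2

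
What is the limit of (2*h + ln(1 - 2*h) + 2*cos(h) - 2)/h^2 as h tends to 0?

-3

Substitution gives 0/0 (the numerator vanishes to order 2).
Expand each term to order h^2: the coefficient of h^2 in 2·cos(h) is -1 and in ln(1 - 2h) is -2.
Lower-order terms cancel with the polynomial part, so the numerator is (-3)·h^2 + o(h^2), and the limit is (-3)/(1) = -3.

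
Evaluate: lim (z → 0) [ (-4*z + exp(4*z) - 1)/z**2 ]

8

Direct substitution gives 0/0.
Apply L'Hôpital: lim (4*e^(4*z) - 4)/(2*z), still 0/0.
After 2 applications of L'Hôpital's rule the quotient is (16*e^(4*z))/(2); substituting z = 0 gives 8.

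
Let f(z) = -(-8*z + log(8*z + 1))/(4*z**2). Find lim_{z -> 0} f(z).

8

Direct substitution gives 0/0.
Apply L'Hôpital: lim (-8 + 8/(8*z + 1))/(-8*z), still 0/0.
After 2 applications of L'Hôpital's rule the quotient is (-64/(8*z + 1)^2)/(-8); substituting z = 0 gives 8.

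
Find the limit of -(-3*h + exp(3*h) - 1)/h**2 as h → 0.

Direct substitution gives 0/0.
Apply L'Hôpital: lim (3*e^(3*h) - 3)/(-2*h), still 0/0.
After 2 applications of L'Hôpital's rule the quotient is (9*e^(3*h))/(-2); substituting h = 0 gives -9/2.

-9/2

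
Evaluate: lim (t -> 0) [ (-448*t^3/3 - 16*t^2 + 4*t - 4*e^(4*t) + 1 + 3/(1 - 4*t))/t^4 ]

Substitution gives 0/0 (the numerator vanishes to order 4).
Expand each term to order t^4: the coefficient of t^4 in -4·e^(4t) is -128/3 and in 3·1/(1 - 4t) is 768.
Lower-order terms cancel with the polynomial part, so the numerator is (2176/3)·t^4 + o(t^4), and the limit is (2176/3)/(1) = 2176/3.

2176/3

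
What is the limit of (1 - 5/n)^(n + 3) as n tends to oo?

e^(-5)

Let L be the limit and take ln: ln L = lim (n + 3)·ln(1 - 5/n) = lim (n + 3)·(-5/n + O(1/n²)) = -5.
Hence L = e^(-5).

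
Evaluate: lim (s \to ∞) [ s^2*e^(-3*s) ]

Write as s^2/e^{3s}, an ∞/∞ form.
Exponential growth dominates any polynomial, so repeated L'Hôpital (or the standard result) gives 0.

0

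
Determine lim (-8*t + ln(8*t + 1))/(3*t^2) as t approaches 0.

Direct substitution gives 0/0.
Apply L'Hôpital: lim (-8 + 8/(8*t + 1))/(6*t), still 0/0.
After 2 applications of L'Hôpital's rule the quotient is (-64/(8*t + 1)^2)/(6); substituting t = 0 gives -32/3.

-32/3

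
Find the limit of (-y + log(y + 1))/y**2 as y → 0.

Direct substitution gives 0/0.
Apply L'Hôpital: lim (-1 + 1/(y + 1))/(2*y), still 0/0.
After 2 applications of L'Hôpital's rule the quotient is (-1/(y + 1)^2)/(2); substituting y = 0 gives -1/2.

-1/2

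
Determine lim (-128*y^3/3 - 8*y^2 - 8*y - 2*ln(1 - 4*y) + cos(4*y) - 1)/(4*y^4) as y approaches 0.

104/3

Substitution gives 0/0 (the numerator vanishes to order 4).
Expand each term to order y^4: the coefficient of y^4 in -2·ln(1 - 4y) is 128 and in cos(4y) is 32/3.
Lower-order terms cancel with the polynomial part, so the numerator is (416/3)·y^4 + o(y^4), and the limit is (416/3)/(4) = 104/3.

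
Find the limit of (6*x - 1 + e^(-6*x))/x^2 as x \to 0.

Direct substitution gives 0/0.
Apply L'Hôpital: lim (6 - 6*e^(-6*x))/(2*x), still 0/0.
After 2 applications of L'Hôpital's rule the quotient is (36*e^(-6*x))/(2); substituting x = 0 gives 18.

18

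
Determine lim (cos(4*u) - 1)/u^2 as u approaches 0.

-8

Direct substitution gives 0/0.
Apply L'Hôpital: lim (-4*sin(4*u))/(2*u), still 0/0.
After 2 applications of L'Hôpital's rule the quotient is (-16*cos(4*u))/(2); substituting u = 0 gives -8.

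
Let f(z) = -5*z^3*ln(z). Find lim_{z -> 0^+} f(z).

This is a 0·(−∞) form. Rewrite as -5·ln(z) / z^(−3) and apply L'Hôpital:
the derivative quotient is -5·(1/z) / (−3·z^(−4)) = (5/3)·z^3 → 0.

0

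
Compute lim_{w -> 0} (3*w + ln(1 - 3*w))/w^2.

-9/2

Direct substitution gives 0/0.
Apply L'Hôpital: lim (3 - 3/(1 - 3*w))/(2*w), still 0/0.
After 2 applications of L'Hôpital's rule the quotient is (-9/(1 - 3*w)^2)/(2); substituting w = 0 gives -9/2.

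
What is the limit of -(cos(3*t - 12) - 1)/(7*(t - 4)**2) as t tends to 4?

9/14

Direct substitution gives 0/0.
Apply L'Hôpital: lim (-3*sin(3*t - 12))/(56 - 14*t), still 0/0.
After 2 applications of L'Hôpital's rule the quotient is (-9*cos(3*t - 12))/(-14); substituting t = 4 gives 9/14.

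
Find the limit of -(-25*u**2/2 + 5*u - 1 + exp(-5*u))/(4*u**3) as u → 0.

Direct substitution gives 0/0.
Apply L'Hôpital: lim (-25*u + 5 - 5*e^(-5*u))/(-12*u^2), still 0/0.
Apply L'Hôpital: lim (-25 + 25*e^(-5*u))/(-24*u), still 0/0.
After 3 applications of L'Hôpital's rule the quotient is (-125*e^(-5*u))/(-24); substituting u = 0 gives 125/24.

125/24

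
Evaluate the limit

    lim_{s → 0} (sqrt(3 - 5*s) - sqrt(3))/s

-5*√(3)/6

A 0/0 form; rationalise with √(3 - 5s) + √3. This collapses the numerator to -5s, leaving -5/(√(3 - 5s) + √3) → -5/(2√3) = -5*√(3)/6.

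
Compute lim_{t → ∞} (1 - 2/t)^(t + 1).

e^(-2)

The base → 1 and the exponent → ∞: a 1^∞ form.
Take logarithms: (t + 1)·ln(1 - 2/t). Since ln(1+u) ~ u for small u, this behaves like (t)·(-2/t) → -2.
So the limit is e^(-2).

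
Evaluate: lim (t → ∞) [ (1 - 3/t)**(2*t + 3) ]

e^(-6)

Let L be the limit and take ln: ln L = lim (2t + 3)·ln(1 - 3/t) = lim (2t + 3)·(-3/t + O(1/t²)) = -6.
Hence L = e^(-6).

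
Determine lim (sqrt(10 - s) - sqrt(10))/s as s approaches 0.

Substitution gives 0/0. Multiply numerator and denominator by the conjugate √(10 - s) + √10.
The numerator becomes (10 - s) − 10 = -s, so the expression simplifies to -1/(√(10 - s) + √10).
Letting s → 0 gives -1/(2√10) = -√(10)/20.

-√(10)/20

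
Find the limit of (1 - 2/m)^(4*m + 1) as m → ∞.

Write it as [(1 - 2/m)^m]^(4) · (1 - 2/m)^(1). The bracketed term tends to e^(-2) and the second factor to 1, so the limit is e^(-8).

e^(-8)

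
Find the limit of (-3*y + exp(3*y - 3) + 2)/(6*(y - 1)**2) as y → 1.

Direct substitution gives 0/0.
Apply L'Hôpital: lim (3*e^(3*y - 3) - 3)/(12*y - 12), still 0/0.
After 2 applications of L'Hôpital's rule the quotient is (9*e^(3*y - 3))/(12); substituting y = 1 gives 3/4.

3/4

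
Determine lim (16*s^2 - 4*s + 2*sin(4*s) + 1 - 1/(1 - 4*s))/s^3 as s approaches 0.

-256/3

Substitution gives 0/0; apply L'Hôpital's rule 3 times.
After differentiating numerator and denominator 3 times the quotient is (-128*cos(4*s) - 384/(4*s - 1)^4)/(6); at s = 0 this is -256/3.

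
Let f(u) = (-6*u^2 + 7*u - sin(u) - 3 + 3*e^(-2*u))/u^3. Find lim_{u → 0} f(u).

Substitution gives 0/0 (the numerator vanishes to order 3).
Expand each term to order u^3: the coefficient of u^3 in −sin(u) is 1/6 and in 3·e^(-2u) is -4.
Lower-order terms cancel with the polynomial part, so the numerator is (-23/6)·u^3 + o(u^3), and the limit is (-23/6)/(1) = -23/6.

-23/6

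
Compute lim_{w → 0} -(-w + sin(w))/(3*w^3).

1/18

Direct substitution gives 0/0.
Apply L'Hôpital: lim (cos(w) - 1)/(-9*w^2), still 0/0.
Apply L'Hôpital: lim (-sin(w))/(-18*w), still 0/0.
After 3 applications of L'Hôpital's rule the quotient is (-cos(w))/(-18); substituting w = 0 gives 1/18.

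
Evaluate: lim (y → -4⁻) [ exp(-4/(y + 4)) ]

As y → -4⁻, -4/(y + 4) → +∞, so e^(-4/(y + 4)) → ∞.

∞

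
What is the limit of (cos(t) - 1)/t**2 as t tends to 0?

-1/2

Direct substitution gives 0/0.
Apply L'Hôpital: lim (-sin(t))/(2*t), still 0/0.
After 2 applications of L'Hôpital's rule the quotient is (-cos(t))/(2); substituting t = 0 gives -1/2.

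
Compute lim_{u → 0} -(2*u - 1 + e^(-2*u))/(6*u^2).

Direct substitution gives 0/0.
Apply L'Hôpital: lim (2 - 2*e^(-2*u))/(-12*u), still 0/0.
After 2 applications of L'Hôpital's rule the quotient is (4*e^(-2*u))/(-12); substituting u = 0 gives -1/3.

-1/3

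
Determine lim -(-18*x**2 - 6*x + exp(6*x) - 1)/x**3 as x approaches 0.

-36

Direct substitution gives 0/0.
Apply L'Hôpital: lim (-36*x + 6*e^(6*x) - 6)/(-3*x^2), still 0/0.
Apply L'Hôpital: lim (36*e^(6*x) - 36)/(-6*x), still 0/0.
After 3 applications of L'Hôpital's rule the quotient is (216*e^(6*x))/(-6); substituting x = 0 gives -36.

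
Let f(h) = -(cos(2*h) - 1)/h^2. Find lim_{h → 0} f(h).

Direct substitution gives 0/0.
Apply L'Hôpital: lim (-2*sin(2*h))/(-2*h), still 0/0.
After 2 applications of L'Hôpital's rule the quotient is (-4*cos(2*h))/(-2); substituting h = 0 gives 2.

2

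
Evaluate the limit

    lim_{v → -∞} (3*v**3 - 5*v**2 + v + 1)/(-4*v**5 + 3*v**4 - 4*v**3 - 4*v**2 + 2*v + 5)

The denominator has degree 5 and the numerator degree 3. Dividing numerator and denominator by v^5 sends every term to 0 except the leading denominator term, so the limit is 0.

0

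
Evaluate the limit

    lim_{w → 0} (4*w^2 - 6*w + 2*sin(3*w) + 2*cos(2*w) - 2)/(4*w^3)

-9/4

Substitution gives 0/0 (the numerator vanishes to order 3).
Expand each term to order w^3: the coefficient of w^3 in 2·cos(2w) is 0 and in 2·sin(3w) is -9.
Lower-order terms cancel with the polynomial part, so the numerator is (-9)·w^3 + o(w^3), and the limit is (-9)/(4) = -9/4.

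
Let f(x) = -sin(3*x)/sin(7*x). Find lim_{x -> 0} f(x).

Substitution gives 0/0.
Divide numerator and denominator by x: sin(3x)/x → 3 and sin(7x)/x → 7, so the limit is -1·3/7 = -3/7.

-3/7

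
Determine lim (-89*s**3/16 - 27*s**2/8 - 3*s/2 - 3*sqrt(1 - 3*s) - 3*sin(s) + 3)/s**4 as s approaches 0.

Substitution gives 0/0 (the numerator vanishes to order 4).
Expand each term to order s^4: the coefficient of s^4 in -3·√(1 - 3s) is 1215/128 and in -3·sin(s) is 0.
Lower-order terms cancel with the polynomial part, so the numerator is (1215/128)·s^4 + o(s^4), and the limit is (1215/128)/(1) = 1215/128.

1215/128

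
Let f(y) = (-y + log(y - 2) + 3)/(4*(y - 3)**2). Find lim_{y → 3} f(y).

-1/8

Direct substitution gives 0/0.
Apply L'Hôpital: lim (-1 + 1/(y - 2))/(8*y - 24), still 0/0.
After 2 applications of L'Hôpital's rule the quotient is (-1/(y - 2)^2)/(8); substituting y = 3 gives -1/8.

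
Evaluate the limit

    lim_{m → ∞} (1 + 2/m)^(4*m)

e^(8)

Let L be the limit and take ln: ln L = lim (4m)·ln(1 + 2/m) = lim (4m)·(2/m + O(1/m²)) = 8.
Hence L = e^(8).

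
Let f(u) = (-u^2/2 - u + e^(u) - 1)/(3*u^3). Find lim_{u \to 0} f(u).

1/18

Direct substitution gives 0/0.
Apply L'Hôpital: lim (-u + e^(u) - 1)/(9*u^2), still 0/0.
Apply L'Hôpital: lim (e^(u) - 1)/(18*u), still 0/0.
After 3 applications of L'Hôpital's rule the quotient is (e^(u))/(18); substituting u = 0 gives 1/18.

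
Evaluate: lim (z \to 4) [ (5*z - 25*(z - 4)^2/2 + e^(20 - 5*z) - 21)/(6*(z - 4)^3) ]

Direct substitution gives 0/0.
Apply L'Hôpital: lim (-25*z - 5*e^(20 - 5*z) + 105)/(18*(z - 4)^2), still 0/0.
Apply L'Hôpital: lim (25*e^(20 - 5*z) - 25)/(36*z - 144), still 0/0.
After 3 applications of L'Hôpital's rule the quotient is (-125*e^(20 - 5*z))/(36); substituting z = 4 gives -125/36.

-125/36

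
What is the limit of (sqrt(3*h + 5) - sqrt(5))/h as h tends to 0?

Substitution gives 0/0. Multiply numerator and denominator by the conjugate √(5 + 3h) + √5.
The numerator becomes (5 + 3h) − 5 = 3h, so the expression simplifies to 3/(√(5 + 3h) + √5).
Letting h → 0 gives 3/(2√5) = 3*√(5)/10.

3*√(5)/10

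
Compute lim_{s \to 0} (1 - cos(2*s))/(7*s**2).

2/7

Substitution gives 0/0.
Use (1 − cos u)/u² → 1/2 with u = 2s: the limit is 2²/(2·7) = 2/7.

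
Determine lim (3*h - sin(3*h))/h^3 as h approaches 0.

Direct substitution gives 0/0.
Apply L'Hôpital: lim (3 - 3*cos(3*h))/(3*h^2), still 0/0.
Apply L'Hôpital: lim (9*sin(3*h))/(6*h), still 0/0.
After 3 applications of L'Hôpital's rule the quotient is (27*cos(3*h))/(6); substituting h = 0 gives 9/2.

9/2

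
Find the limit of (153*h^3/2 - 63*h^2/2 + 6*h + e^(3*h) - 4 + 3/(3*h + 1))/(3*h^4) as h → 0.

Substitution gives 0/0 (the numerator vanishes to order 4).
Expand each term to order h^4: the coefficient of h^4 in e^(3h) is 27/8 and in 3·1/(1 + 3h) is 243.
Lower-order terms cancel with the polynomial part, so the numerator is (1971/8)·h^4 + o(h^4), and the limit is (1971/8)/(3) = 657/8.

657/8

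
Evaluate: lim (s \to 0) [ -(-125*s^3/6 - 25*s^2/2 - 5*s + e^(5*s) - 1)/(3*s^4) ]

-625/72

Direct substitution gives 0/0.
Apply L'Hôpital: lim (-125*s^2/2 - 25*s + 5*e^(5*s) - 5)/(-12*s^3), still 0/0.
Apply L'Hôpital: lim (-125*s + 25*e^(5*s) - 25)/(-36*s^2), still 0/0.
Apply L'Hôpital: lim (125*e^(5*s) - 125)/(-72*s), still 0/0.
After 4 applications of L'Hôpital's rule the quotient is (625*e^(5*s))/(-72); substituting s = 0 gives -625/72.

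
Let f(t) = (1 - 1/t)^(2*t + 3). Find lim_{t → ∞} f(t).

e^(-2)

Write it as [(1 - 1/t)^t]^(2) · (1 - 1/t)^(3). The bracketed term tends to e^(-1) and the second factor to 1, so the limit is e^(-2).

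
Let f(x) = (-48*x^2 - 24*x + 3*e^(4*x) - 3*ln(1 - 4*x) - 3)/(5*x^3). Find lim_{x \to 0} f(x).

Substitution gives 0/0; apply L'Hôpital's rule 3 times.
After differentiating numerator and denominator 3 times the quotient is (192*e^(4*x) - 384/(4*x - 1)^3)/(30); at x = 0 this is 96/5.

96/5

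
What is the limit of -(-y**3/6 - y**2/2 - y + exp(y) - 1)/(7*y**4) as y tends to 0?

Direct substitution gives 0/0.
Apply L'Hôpital: lim (-y^2/2 - y + e^(y) - 1)/(-28*y^3), still 0/0.
Apply L'Hôpital: lim (-y + e^(y) - 1)/(-84*y^2), still 0/0.
Apply L'Hôpital: lim (e^(y) - 1)/(-168*y), still 0/0.
After 4 applications of L'Hôpital's rule the quotient is (e^(y))/(-168); substituting y = 0 gives -1/168.

-1/168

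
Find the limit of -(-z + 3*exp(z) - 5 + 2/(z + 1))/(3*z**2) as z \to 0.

Substitution gives 0/0 (the numerator vanishes to order 2).
Expand each term to order z^2: the coefficient of z^2 in 3·e^(z) is 3/2 and in 2·1/(1 + z) is 2.
Lower-order terms cancel with the polynomial part, so the numerator is (7/2)·z^2 + o(z^2), and the limit is (7/2)/(-3) = -7/6.

-7/6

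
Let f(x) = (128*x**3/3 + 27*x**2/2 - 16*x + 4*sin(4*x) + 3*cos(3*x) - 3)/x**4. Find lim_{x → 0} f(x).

81/8

Substitution gives 0/0; apply L'Hôpital's rule 4 times.
After differentiating numerator and denominator 4 times the quotient is (1024*sin(4*x) + 243*cos(3*x))/(24); at x = 0 this is 81/8.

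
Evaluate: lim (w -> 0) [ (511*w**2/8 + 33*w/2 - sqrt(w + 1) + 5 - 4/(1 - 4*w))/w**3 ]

-4097/16

Substitution gives 0/0 (the numerator vanishes to order 3).
Expand each term to order w^3: the coefficient of w^3 in -4·1/(1 - 4w) is -256 and in −√(1 + w) is -1/16.
Lower-order terms cancel with the polynomial part, so the numerator is (-4097/16)·w^3 + o(w^3), and the limit is (-4097/16)/(1) = -4097/16.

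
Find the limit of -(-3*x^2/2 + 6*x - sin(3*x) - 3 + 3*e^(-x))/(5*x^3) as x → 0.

Substitution gives 0/0; apply L'Hôpital's rule 3 times.
After differentiating numerator and denominator 3 times the quotient is (27*cos(3*x) - 3*e^(-x))/(-30); at x = 0 this is -4/5.

-4/5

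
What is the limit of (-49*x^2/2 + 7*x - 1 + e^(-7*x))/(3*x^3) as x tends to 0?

Direct substitution gives 0/0.
Apply L'Hôpital: lim (-49*x + 7 - 7*e^(-7*x))/(9*x^2), still 0/0.
Apply L'Hôpital: lim (-49 + 49*e^(-7*x))/(18*x), still 0/0.
After 3 applications of L'Hôpital's rule the quotient is (-343*e^(-7*x))/(18); substituting x = 0 gives -343/18.

-343/18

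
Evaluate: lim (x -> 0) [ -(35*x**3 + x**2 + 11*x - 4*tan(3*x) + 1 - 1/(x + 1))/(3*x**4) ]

1/3

Substitution gives 0/0; apply L'Hôpital's rule 4 times.
After differentiating numerator and denominator 4 times the quotient is (2592*tan(3*x)/cos(3*x)^2 - 7776*tan(3*x)/cos(3*x)^4 - 24/(x + 1)^5)/(-72); at x = 0 this is 1/3.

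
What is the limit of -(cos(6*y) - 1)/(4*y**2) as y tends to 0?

9/2

Direct substitution gives 0/0.
Apply L'Hôpital: lim (-6*sin(6*y))/(-8*y), still 0/0.
After 2 applications of L'Hôpital's rule the quotient is (-36*cos(6*y))/(-8); substituting y = 0 gives 9/2.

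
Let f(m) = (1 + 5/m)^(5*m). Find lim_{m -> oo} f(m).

e^(25)

Let L be the limit and take ln: ln L = lim (5m)·ln(1 + 5/m) = lim (5m)·(5/m + O(1/m²)) = 25.
Hence L = e^(25).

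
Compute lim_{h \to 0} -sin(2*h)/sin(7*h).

Substitution gives 0/0.
Divide numerator and denominator by h: sin(2h)/h → 2 and sin(7h)/h → 7, so the limit is -1·2/7 = -2/7.

-2/7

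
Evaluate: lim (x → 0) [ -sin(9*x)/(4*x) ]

-9/4

Substitution gives 0/0.
Write it as (9/(-4))·sin(9x)/(9x); since sin(u)/u → 1, the limit is -9/4.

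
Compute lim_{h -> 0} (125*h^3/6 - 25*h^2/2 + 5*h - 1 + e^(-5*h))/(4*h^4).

Direct substitution gives 0/0.
Apply L'Hôpital: lim (125*h^2/2 - 25*h + 5 - 5*e^(-5*h))/(16*h^3), still 0/0.
Apply L'Hôpital: lim (125*h - 25 + 25*e^(-5*h))/(48*h^2), still 0/0.
Apply L'Hôpital: lim (125 - 125*e^(-5*h))/(96*h), still 0/0.
After 4 applications of L'Hôpital's rule the quotient is (625*e^(-5*h))/(96); substituting h = 0 gives 625/96.

625/96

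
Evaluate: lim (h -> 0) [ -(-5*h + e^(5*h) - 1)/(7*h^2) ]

-25/14

Direct substitution gives 0/0.
Apply L'Hôpital: lim (5*e^(5*h) - 5)/(-14*h), still 0/0.
After 2 applications of L'Hôpital's rule the quotient is (25*e^(5*h))/(-14); substituting h = 0 gives -25/14.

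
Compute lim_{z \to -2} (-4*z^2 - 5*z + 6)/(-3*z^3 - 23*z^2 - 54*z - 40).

11/2

At z = -2 both the top and bottom vanish — a removable singularity. Factoring out (z + 2) from each leaves (3 - 4*z)/(-3*z^2 - 17*z - 20), which at z = -2 equals 11/2.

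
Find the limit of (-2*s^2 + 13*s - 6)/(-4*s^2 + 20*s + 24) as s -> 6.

At s = 6 both the top and bottom vanish — a removable singularity. Factoring out (s - 6) from each leaves (1 - 2*s)/(-4*s - 4), which at s = 6 equals 11/28.

11/28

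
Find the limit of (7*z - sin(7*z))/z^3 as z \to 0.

343/6

Direct substitution gives 0/0.
Apply L'Hôpital: lim (7 - 7*cos(7*z))/(3*z^2), still 0/0.
Apply L'Hôpital: lim (49*sin(7*z))/(6*z), still 0/0.
After 3 applications of L'Hôpital's rule the quotient is (343*cos(7*z))/(6); substituting z = 0 gives 343/6.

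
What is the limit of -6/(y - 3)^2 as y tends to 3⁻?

As y → 3⁻, (y - 3) → 0⁻, so (y - 3)^2 → 0⁺ and -6/(y - 3)^2 → -∞.

-∞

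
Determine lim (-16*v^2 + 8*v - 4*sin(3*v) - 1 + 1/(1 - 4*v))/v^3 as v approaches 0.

82

Substitution gives 0/0 (the numerator vanishes to order 3).
Expand each term to order v^3: the coefficient of v^3 in -4·sin(3v) is 18 and in 1/(1 - 4v) is 64.
Lower-order terms cancel with the polynomial part, so the numerator is (82)·v^3 + o(v^3), and the limit is (82)/(1) = 82.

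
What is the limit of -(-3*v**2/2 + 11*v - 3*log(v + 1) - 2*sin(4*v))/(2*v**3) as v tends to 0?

-61/6

Substitution gives 0/0 (the numerator vanishes to order 3).
Expand each term to order v^3: the coefficient of v^3 in -2·sin(4v) is 64/3 and in -3·ln(1 + v) is -1.
Lower-order terms cancel with the polynomial part, so the numerator is (61/3)·v^3 + o(v^3), and the limit is (61/3)/(-2) = -61/6.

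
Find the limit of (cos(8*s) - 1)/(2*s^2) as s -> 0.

-16

Direct substitution gives 0/0.
Apply L'Hôpital: lim (-8*sin(8*s))/(4*s), still 0/0.
After 2 applications of L'Hôpital's rule the quotient is (-64*cos(8*s))/(4); substituting s = 0 gives -16.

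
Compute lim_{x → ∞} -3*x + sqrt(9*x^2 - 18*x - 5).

This has the form ∞ − ∞. Multiply and divide by the conjugate √(9*x^2 - 18*x - 5) + 3x.
That gives (-18x - 5) / (√(9*x^2 - 18*x - 5) + 3x).
Divide numerator and denominator by x: the limit is -18/(2·3) = -3.

-3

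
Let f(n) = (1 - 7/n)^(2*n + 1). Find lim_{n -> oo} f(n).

The base → 1 and the exponent → ∞: a 1^∞ form.
Take logarithms: (2n + 1)·ln(1 - 7/n). Since ln(1+u) ~ u for small u, this behaves like (2n)·(-7/n) → -14.
So the limit is e^(-14).

e^(-14)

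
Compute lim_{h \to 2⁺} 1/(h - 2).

∞

As h → 2⁺, (h - 2) → 0⁺, so (h - 2)^1 → 0⁺ and 1/(h - 2)^1 → ∞.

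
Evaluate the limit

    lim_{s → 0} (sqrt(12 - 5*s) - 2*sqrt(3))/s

-5*√(3)/12

Substitution gives 0/0. Multiply numerator and denominator by the conjugate √(12 - 5s) + √12.
The numerator becomes (12 - 5s) − 12 = -5s, so the expression simplifies to -5/(√(12 - 5s) + √12).
Letting s → 0 gives -5/(2√12) = -5*√(3)/12.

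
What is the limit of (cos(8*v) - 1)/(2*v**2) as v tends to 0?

Direct substitution gives 0/0.
Apply L'Hôpital: lim (-8*sin(8*v))/(4*v), still 0/0.
After 2 applications of L'Hôpital's rule the quotient is (-64*cos(8*v))/(4); substituting v = 0 gives -16.

-16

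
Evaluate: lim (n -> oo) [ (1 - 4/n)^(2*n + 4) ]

e^(-8)

Let L be the limit and take ln: ln L = lim (2n + 4)·ln(1 - 4/n) = lim (2n + 4)·(-4/n + O(1/n²)) = -8.
Hence L = e^(-8).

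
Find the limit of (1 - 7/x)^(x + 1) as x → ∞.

e^(-7)

Write it as [(1 - 7/x)^x]^(1) · (1 - 7/x)^(1). The bracketed term tends to e^(-7) and the second factor to 1, so the limit is e^(-7).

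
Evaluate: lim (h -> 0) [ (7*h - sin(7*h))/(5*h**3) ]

343/30

Direct substitution gives 0/0.
Apply L'Hôpital: lim (7 - 7*cos(7*h))/(15*h^2), still 0/0.
Apply L'Hôpital: lim (49*sin(7*h))/(30*h), still 0/0.
After 3 applications of L'Hôpital's rule the quotient is (343*cos(7*h))/(30); substituting h = 0 gives 343/30.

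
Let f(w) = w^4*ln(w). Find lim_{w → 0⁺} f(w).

This is a 0·(−∞) form. Rewrite as 1·ln(w) / w^(−4) and apply L'Hôpital:
the derivative quotient is 1·(1/w) / (−4·w^(−5)) = (-1/4)·w^4 → 0.

0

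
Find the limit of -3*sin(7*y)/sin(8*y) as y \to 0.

Substitution gives 0/0.
Divide numerator and denominator by y: sin(7y)/y → 7 and sin(8y)/y → 8, so the limit is -3·7/8 = -21/8.

-21/8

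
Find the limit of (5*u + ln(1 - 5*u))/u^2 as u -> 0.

-25/2

Direct substitution gives 0/0.
Apply L'Hôpital: lim (5 - 5/(1 - 5*u))/(2*u), still 0/0.
After 2 applications of L'Hôpital's rule the quotient is (-25/(1 - 5*u)^2)/(2); substituting u = 0 gives -25/2.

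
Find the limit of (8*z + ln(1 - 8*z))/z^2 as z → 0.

Direct substitution gives 0/0.
Apply L'Hôpital: lim (8 - 8/(1 - 8*z))/(2*z), still 0/0.
After 2 applications of L'Hôpital's rule the quotient is (-64/(1 - 8*z)^2)/(2); substituting z = 0 gives -32.

-32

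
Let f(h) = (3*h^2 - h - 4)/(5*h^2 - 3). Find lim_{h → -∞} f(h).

3/5

Numerator and denominator both have degree 2.
Dividing every term by h^2, all lower-order terms vanish and the limit is the ratio of leading coefficients, 3/(5) = 3/5.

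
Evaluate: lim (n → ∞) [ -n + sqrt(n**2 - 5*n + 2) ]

This has the form ∞ − ∞. Multiply and divide by the conjugate √(n^2 - 5*n + 2) + n.
That gives (-5n + 2) / (√(n^2 - 5*n + 2) + n).
Divide numerator and denominator by n: the limit is -5/(2·1) = -5/2.

-5/2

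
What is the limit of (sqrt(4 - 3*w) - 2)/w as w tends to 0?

-3/4

A 0/0 form; rationalise with √(4 - 3w) + √4. This collapses the numerator to -3w, leaving -3/(√(4 - 3w) + √4) → -3/(2√4) = -3/4.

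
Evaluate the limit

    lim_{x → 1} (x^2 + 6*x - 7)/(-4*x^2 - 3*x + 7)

Since x = 1 makes numerator and denominator zero, (x - 1) divides both.
Cancelling it gives (x + 7)/(-4*x - 7); now plug in x = 1 to get -8/11.

-8/11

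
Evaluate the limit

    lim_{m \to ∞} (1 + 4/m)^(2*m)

The base → 1 and the exponent → ∞: a 1^∞ form.
Take logarithms: (2m)·ln(1 + 4/m). Since ln(1+u) ~ u for small u, this behaves like (2m)·(4/m) → 8.
So the limit is e^(8).

e^(8)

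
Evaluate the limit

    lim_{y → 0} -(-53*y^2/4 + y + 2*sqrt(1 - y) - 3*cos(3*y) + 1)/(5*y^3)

Substitution gives 0/0; apply L'Hôpital's rule 3 times.
After differentiating numerator and denominator 3 times the quotient is (-81*sin(3*y) - 3/(4*(1 - y)^(5/2)))/(-30); at y = 0 this is 1/40.

1/40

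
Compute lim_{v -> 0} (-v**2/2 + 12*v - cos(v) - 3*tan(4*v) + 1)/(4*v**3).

-16

Substitution gives 0/0 (the numerator vanishes to order 3).
Expand each term to order v^3: the coefficient of v^3 in -3·tan(4v) is -64 and in −cos(v) is 0.
Lower-order terms cancel with the polynomial part, so the numerator is (-64)·v^3 + o(v^3), and the limit is (-64)/(4) = -16.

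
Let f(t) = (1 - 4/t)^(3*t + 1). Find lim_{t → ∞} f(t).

Write it as [(1 - 4/t)^t]^(3) · (1 - 4/t)^(1). The bracketed term tends to e^(-4) and the second factor to 1, so the limit is e^(-12).

e^(-12)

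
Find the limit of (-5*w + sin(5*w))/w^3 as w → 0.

Direct substitution gives 0/0.
Apply L'Hôpital: lim (5*cos(5*w) - 5)/(3*w^2), still 0/0.
Apply L'Hôpital: lim (-25*sin(5*w))/(6*w), still 0/0.
After 3 applications of L'Hôpital's rule the quotient is (-125*cos(5*w))/(6); substituting w = 0 gives -125/6.

-125/6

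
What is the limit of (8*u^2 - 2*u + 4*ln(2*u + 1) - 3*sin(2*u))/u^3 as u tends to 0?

Substitution gives 0/0 (the numerator vanishes to order 3).
Expand each term to order u^3: the coefficient of u^3 in 4·ln(1 + 2u) is 32/3 and in -3·sin(2u) is 4.
Lower-order terms cancel with the polynomial part, so the numerator is (44/3)·u^3 + o(u^3), and the limit is (44/3)/(1) = 44/3.

44/3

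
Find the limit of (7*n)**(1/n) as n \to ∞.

1

Base → ∞ and exponent → 0: an ∞^0 form.
Take logs: (1/n)·ln(7·n^1) = (ln 7 + 1·ln n)/n → 0.
So the limit is e^0 = 1.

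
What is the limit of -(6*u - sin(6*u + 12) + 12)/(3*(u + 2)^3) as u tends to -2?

-12

Direct substitution gives 0/0.
Apply L'Hôpital: lim (6 - 6*cos(6*u + 12))/(-9*(u + 2)^2), still 0/0.
Apply L'Hôpital: lim (36*sin(6*u + 12))/(-18*u - 36), still 0/0.
After 3 applications of L'Hôpital's rule the quotient is (216*cos(6*u + 12))/(-18); substituting u = -2 gives -12.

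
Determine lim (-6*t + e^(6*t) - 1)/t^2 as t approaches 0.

Direct substitution gives 0/0.
Apply L'Hôpital: lim (6*e^(6*t) - 6)/(2*t), still 0/0.
After 2 applications of L'Hôpital's rule the quotient is (36*e^(6*t))/(2); substituting t = 0 gives 18.

18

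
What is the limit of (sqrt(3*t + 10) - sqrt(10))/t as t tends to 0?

3*√(10)/20

Substitution gives 0/0. Multiply numerator and denominator by the conjugate √(10 + 3t) + √10.
The numerator becomes (10 + 3t) − 10 = 3t, so the expression simplifies to 3/(√(10 + 3t) + √10).
Letting t → 0 gives 3/(2√10) = 3*√(10)/20.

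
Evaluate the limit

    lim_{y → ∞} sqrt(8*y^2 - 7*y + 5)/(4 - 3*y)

-2*√(2)/3

For large |y|, √(8*y^2 - 7*y + 5) ≈ √8·|y| and the denominator ≈ -3y.
Since y → +∞, |y| = y, giving √8/(-3) = -2*√(2)/3.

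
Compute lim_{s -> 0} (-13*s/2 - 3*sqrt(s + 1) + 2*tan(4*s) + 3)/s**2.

3/8

Substitution gives 0/0; apply L'Hôpital's rule 2 times.
After differentiating numerator and denominator 2 times the quotient is (64*tan(4*s)/cos(4*s)^2 + 3/(4*(s + 1)^(3/2)))/(2); at s = 0 this is 3/8.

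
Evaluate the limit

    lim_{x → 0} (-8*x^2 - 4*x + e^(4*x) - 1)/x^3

32/3

Direct substitution gives 0/0.
Apply L'Hôpital: lim (-16*x + 4*e^(4*x) - 4)/(3*x^2), still 0/0.
Apply L'Hôpital: lim (16*e^(4*x) - 16)/(6*x), still 0/0.
After 3 applications of L'Hôpital's rule the quotient is (64*e^(4*x))/(6); substituting x = 0 gives 32/3.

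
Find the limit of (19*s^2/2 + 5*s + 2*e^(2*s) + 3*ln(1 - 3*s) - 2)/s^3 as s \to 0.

-73/3

Substitution gives 0/0; apply L'Hôpital's rule 3 times.
After differentiating numerator and denominator 3 times the quotient is (16*e^(2*s) + 162/(3*s - 1)^3)/(6); at s = 0 this is -73/3.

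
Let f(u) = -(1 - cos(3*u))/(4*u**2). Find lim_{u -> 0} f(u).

-9/8

Substitution gives 0/0.
Use (1 − cos θ)/θ² → 1/2 with θ = 3u: the limit is 3²/(2·(-4)) = -9/8.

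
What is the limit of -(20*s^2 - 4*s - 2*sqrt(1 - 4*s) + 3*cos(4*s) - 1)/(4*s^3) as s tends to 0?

Substitution gives 0/0 (the numerator vanishes to order 3).
Expand each term to order s^3: the coefficient of s^3 in 3·cos(4s) is 0 and in -2·√(1 - 4s) is 8.
Lower-order terms cancel with the polynomial part, so the numerator is (8)·s^3 + o(s^3), and the limit is (8)/(-4) = -2.

-2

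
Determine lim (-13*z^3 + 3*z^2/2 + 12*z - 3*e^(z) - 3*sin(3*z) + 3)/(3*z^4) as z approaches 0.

Substitution gives 0/0 (the numerator vanishes to order 4).
Expand each term to order z^4: the coefficient of z^4 in -3·sin(3z) is 0 and in -3·e^(z) is -1/8.
Lower-order terms cancel with the polynomial part, so the numerator is (-1/8)·z^4 + o(z^4), and the limit is (-1/8)/(3) = -1/24.

-1/24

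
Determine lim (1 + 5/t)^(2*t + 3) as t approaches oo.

The base → 1 and the exponent → ∞: a 1^∞ form.
Take logarithms: (2t + 3)·ln(1 + 5/t). Since ln(1+u) ~ u for small u, this behaves like (2t)·(5/t) → 10.
So the limit is e^(10).

e^(10)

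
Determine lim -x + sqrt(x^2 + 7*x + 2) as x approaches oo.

An ∞ − ∞ form. Rationalising with the conjugate, the difference becomes (7x + 2) / (√(x^2 + 7*x + 2) + x).
For large x the denominator behaves like 2·x, so the quotient tends to 7/2 = 7/2.

7/2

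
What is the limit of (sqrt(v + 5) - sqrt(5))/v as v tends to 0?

Substitution gives 0/0. Multiply numerator and denominator by the conjugate √(5 + v) + √5.
The numerator becomes (5 + v) − 5 = v, so the expression simplifies to 1/(√(5 + v) + √5).
Letting v → 0 gives 1/(2√5) = √(5)/10.

√(5)/10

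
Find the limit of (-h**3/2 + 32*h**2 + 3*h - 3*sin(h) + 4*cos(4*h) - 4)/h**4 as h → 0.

128/3

Substitution gives 0/0 (the numerator vanishes to order 4).
Expand each term to order h^4: the coefficient of h^4 in 4·cos(4h) is 128/3 and in -3·sin(h) is 0.
Lower-order terms cancel with the polynomial part, so the numerator is (128/3)·h^4 + o(h^4), and the limit is (128/3)/(1) = 128/3.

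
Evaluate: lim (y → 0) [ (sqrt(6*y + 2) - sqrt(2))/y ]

Substitution gives 0/0. Multiply numerator and denominator by the conjugate √(2 + 6y) + √2.
The numerator becomes (2 + 6y) − 2 = 6y, so the expression simplifies to 6/(√(2 + 6y) + √2).
Letting y → 0 gives 6/(2√2) = 3*√(2)/2.

3*√(2)/2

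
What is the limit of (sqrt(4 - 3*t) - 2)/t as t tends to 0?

A 0/0 form; rationalise with √(4 - 3t) + √4. This collapses the numerator to -3t, leaving -3/(√(4 - 3t) + √4) → -3/(2√4) = -3/4.

-3/4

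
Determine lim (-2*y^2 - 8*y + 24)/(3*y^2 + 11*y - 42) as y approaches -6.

-16/25

At y = -6 both the top and bottom vanish — a removable singularity. Factoring out (y + 6) from each leaves (4 - 2*y)/(3*y - 7), which at y = -6 equals -16/25.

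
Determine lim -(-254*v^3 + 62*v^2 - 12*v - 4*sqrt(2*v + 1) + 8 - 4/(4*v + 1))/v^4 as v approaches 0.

2043/2

Substitution gives 0/0 (the numerator vanishes to order 4).
Expand each term to order v^4: the coefficient of v^4 in -4·√(1 + 2v) is 5/2 and in -4·1/(1 + 4v) is -1024.
Lower-order terms cancel with the polynomial part, so the numerator is (-2043/2)·v^4 + o(v^4), and the limit is (-2043/2)/(-1) = 2043/2.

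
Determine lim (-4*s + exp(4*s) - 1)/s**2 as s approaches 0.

8

Direct substitution gives 0/0.
Apply L'Hôpital: lim (4*e^(4*s) - 4)/(2*s), still 0/0.
After 2 applications of L'Hôpital's rule the quotient is (16*e^(4*s))/(2); substituting s = 0 gives 8.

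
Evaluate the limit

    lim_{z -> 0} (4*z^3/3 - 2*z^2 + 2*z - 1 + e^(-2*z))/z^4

2/3

Direct substitution gives 0/0.
Apply L'Hôpital: lim (4*z^2 - 4*z + 2 - 2*e^(-2*z))/(4*z^3), still 0/0.
Apply L'Hôpital: lim (8*z - 4 + 4*e^(-2*z))/(12*z^2), still 0/0.
Apply L'Hôpital: lim (8 - 8*e^(-2*z))/(24*z), still 0/0.
After 4 applications of L'Hôpital's rule the quotient is (16*e^(-2*z))/(24); substituting z = 0 gives 2/3.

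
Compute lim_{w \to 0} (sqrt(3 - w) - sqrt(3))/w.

A 0/0 form; rationalise with √(3 - w) + √3. This collapses the numerator to -w, leaving -1/(√(3 - w) + √3) → -1/(2√3) = -√(3)/6.

-√(3)/6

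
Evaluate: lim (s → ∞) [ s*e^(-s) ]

Write as s^1/e^{1s}, an ∞/∞ form.
Exponential growth dominates any polynomial, so repeated L'Hôpital (or the standard result) gives 0.

0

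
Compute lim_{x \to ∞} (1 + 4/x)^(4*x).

e^(16)

The base → 1 and the exponent → ∞: a 1^∞ form.
Take logarithms: (4x)·ln(1 + 4/x). Since ln(1+u) ~ u for small u, this behaves like (4x)·(4/x) → 16.
So the limit is e^(16).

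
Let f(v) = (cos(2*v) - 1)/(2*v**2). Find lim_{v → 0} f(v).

-1

Direct substitution gives 0/0.
Apply L'Hôpital: lim (-2*sin(2*v))/(4*v), still 0/0.
After 2 applications of L'Hôpital's rule the quotient is (-4*cos(2*v))/(4); substituting v = 0 gives -1.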